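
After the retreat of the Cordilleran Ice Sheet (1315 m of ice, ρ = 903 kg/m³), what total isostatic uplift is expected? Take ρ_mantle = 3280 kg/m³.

Removing the load lets mantle flow back in; uplift u satisfies ρ_ice t = ρ_m u.
u = t ρ_ice/ρ_m = 1315 m × 903/3280 = 362 m.

362 m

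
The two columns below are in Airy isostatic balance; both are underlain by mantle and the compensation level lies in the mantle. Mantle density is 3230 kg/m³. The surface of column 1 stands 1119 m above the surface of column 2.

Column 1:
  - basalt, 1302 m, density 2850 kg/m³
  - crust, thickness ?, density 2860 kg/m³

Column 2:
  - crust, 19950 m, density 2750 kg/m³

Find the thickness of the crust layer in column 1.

Take the compensation level at the base of the deeper column (depth z_c below the surface of column 1) and equate Σ ρ_i t_i down to z_c; mantle fills any gap and the z_c terms cancel.
Column 1: 1302×2850 + x×2860 + (z_c − 1302 − x)×3230
Column 2: 1119×0 + 19950×2750 + (z_c − 1119 − 19950)×3230
The z_c×3230 term appears on both sides and cancels. Collect the known terms of each column as K = Σ(ρt)_known − 3230 × (depth of known layers): K_1 = 3710700 − 3230×1302 = −494760; K_2 = 54862500 − 3230×(1119 + 19950) = −13190370.
Balance: K_1 − x×(3230 − 2860) = K_2, so x = (K_1 − K_2)/(3230 − 2860) = 12695600/370 = 34300 m.

34300 m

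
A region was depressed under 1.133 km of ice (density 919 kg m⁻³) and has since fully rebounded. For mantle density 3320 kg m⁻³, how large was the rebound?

0.314 km

Removing the load lets mantle flow back in; uplift u satisfies ρ_ice t = ρ_m u.
u = t ρ_ice/ρ_m = 1.133 km × 919/3320 = 0.314 km.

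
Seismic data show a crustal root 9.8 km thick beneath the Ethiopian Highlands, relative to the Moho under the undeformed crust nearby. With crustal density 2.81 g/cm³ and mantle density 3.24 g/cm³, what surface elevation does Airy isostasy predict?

Balancing pressure at the compensation depth: ρ_c h = (ρ_m − ρ_c) r.
h = r (ρ_m − ρ_c) / ρ_c = 9.8 km × (3.24 − 2.81) / 2.81 = 1.5 km.

1.5 km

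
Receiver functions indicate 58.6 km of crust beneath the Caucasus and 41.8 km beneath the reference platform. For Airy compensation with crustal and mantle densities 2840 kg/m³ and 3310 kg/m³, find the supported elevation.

2.39 km

Excess crust Δ = 58.6 km − 41.8 km = 16.8 km, split between elevation h and root r with h + r = Δ.
Airy balance ρ_c h = (ρ_m − ρ_c) r gives r = h ρ_c/(ρ_m − ρ_c), so h (1 + ρ_c/(ρ_m − ρ_c)) = Δ, i.e. h = Δ (ρ_m − ρ_c)/ρ_m.
h = 16.8 km × 470/3310 = 2.39 km.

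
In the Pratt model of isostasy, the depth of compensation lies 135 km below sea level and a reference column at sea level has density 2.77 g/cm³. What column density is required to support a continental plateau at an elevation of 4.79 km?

Pratt balance: ρ_ref D = ρ (D + h).
ρ = ρ_ref D/(D + h) = 2.77 × 135 km/(135 km + 4.79 km) = 2.68 g/cm³.

2.68 g/cm³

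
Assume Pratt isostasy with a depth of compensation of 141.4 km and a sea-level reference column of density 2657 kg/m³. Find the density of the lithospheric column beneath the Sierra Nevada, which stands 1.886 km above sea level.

2620 kg/m³

Pratt balance: ρ_ref D = ρ (D + h).
ρ = ρ_ref D/(D + h) = 2657 × 141.4 km/(141.4 km + 1.886 km) = 2620 kg/m³.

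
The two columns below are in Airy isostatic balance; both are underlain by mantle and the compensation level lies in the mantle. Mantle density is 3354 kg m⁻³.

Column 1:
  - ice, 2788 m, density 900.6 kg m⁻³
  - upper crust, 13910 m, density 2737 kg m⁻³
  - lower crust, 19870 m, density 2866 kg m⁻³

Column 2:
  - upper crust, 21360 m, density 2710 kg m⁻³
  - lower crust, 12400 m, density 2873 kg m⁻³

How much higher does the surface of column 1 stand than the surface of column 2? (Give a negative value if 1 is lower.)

1610 m

For any compensation level in the mantle, the mantle terms cancel and isostasy reduces to e = (Σt_1 − Σt_2) − (Σ(ρt)_1 − Σ(ρt)_2) / ρ_m.
Σt_1 = 36568 m; Σt_2 = 33760 m; Σ(ρt)_1 = 97529962.8; Σ(ρt)_2 = 93510800 (in m·kg m⁻³).
e = (36568 − 33760) − (97529962.8 − 93510800) / 3354 = 1610 m.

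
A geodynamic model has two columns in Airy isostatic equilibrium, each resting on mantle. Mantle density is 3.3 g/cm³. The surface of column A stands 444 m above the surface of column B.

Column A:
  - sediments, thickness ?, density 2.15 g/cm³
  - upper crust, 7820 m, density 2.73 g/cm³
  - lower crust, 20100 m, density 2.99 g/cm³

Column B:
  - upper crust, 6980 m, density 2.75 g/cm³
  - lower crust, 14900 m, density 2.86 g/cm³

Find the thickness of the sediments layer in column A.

1020 m

Take the compensation level at the base of the deeper column (depth z_c below the surface of column A) and equate Σ ρ_i t_i down to z_c; mantle fills any gap and the z_c terms cancel.
Column A: x×2.15 + 7820×2.73 + 20100×2.99 + (z_c − 27920 − x)×3.3
Column B: 444×0 + 6980×2.75 + 14900×2.86 + (z_c − 444 − 21880)×3.3
The z_c×3.3 term appears on both sides and cancels. Collect the known terms of each column as K = Σ(ρt)_known − 3.3 × (depth of known layers): K_A = 81447.6 − 3.3×27920 = −10688.4; K_B = 61809 − 3.3×(444 + 21880) = −11860.2.
Balance: K_A − x×(3.3 − 2.15) = K_B, so x = (K_A − K_B)/(3.3 − 2.15) = 1171.8/1.15 = 1020 m.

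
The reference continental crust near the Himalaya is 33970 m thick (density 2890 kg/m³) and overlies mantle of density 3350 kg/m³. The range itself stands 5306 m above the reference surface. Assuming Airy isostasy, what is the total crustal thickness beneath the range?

Root depth r = h ρ_c / (ρ_m − ρ_c) = 5306 m × 2890 / 460 = 33340 m.
Total thickness = T + h + r = 33970 m + 5306 m + 33340 m = 72600 m.

72600 m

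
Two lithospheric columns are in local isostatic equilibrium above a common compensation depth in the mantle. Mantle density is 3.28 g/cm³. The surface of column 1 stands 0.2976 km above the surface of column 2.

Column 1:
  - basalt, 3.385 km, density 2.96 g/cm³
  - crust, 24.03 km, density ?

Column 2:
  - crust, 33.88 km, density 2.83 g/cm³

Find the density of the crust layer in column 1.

2.65 g/cm³

Take the compensation level at the base of the deeper column (depth z_c below the surface of column 1) and equate Σ ρ_i t_i down to z_c; mantle fills any gap and the z_c terms cancel.
Column 1: 3.385×2.96 + 24.03×ρ + (z_c − 27.415)×3.28
Column 2: 0.2976×0 + 33.88×2.83 + (z_c − 0.2976 − 33.88)×3.28
The z_c×3.28 term appears on both sides and cancels. Collect the known terms of each column as K = Σ(ρt)_known − 3.28 × (depth of known layers): K_1 = 10.0196 − 3.28×27.415 = −79.9016; K_2 = 95.8804 − 3.28×(0.2976 + 33.88) = −16.222128.
Balance: K_1 + 24.03×ρ = K_2, so ρ = (K_2 − K_1)/24.03 = 63.6795/24.03 = 2.65 g/cm³.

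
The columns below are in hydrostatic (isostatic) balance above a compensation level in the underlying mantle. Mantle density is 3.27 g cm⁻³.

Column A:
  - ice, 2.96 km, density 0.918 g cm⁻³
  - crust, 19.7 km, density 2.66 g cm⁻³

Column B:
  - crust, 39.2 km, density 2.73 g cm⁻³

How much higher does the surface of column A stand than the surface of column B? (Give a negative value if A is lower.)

−0.669 km

For any compensation level in the mantle, the mantle terms cancel and isostasy reduces to e = (Σt_A − Σt_B) − (Σ(ρt)_A − Σ(ρt)_B) / ρ_m.
Σt_A = 22.66 km; Σt_B = 39.2 km; Σ(ρt)_A = 55.11928; Σ(ρt)_B = 107.016 (in km·g cm⁻³).
e = (22.66 − 39.2) − (55.11928 − 107.016) / 3.27 = −0.669 km.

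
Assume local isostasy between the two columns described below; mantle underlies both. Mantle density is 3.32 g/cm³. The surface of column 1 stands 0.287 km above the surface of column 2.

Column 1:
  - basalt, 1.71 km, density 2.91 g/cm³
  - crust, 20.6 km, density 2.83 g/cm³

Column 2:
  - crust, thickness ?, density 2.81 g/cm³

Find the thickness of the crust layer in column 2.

19.3 km

Take the compensation level at the base of the deeper column (depth z_c below the surface of column 1) and equate Σ ρ_i t_i down to z_c; mantle fills any gap and the z_c terms cancel.
Column 1: 1.71×2.91 + 20.6×2.83 + (z_c − 22.31)×3.32
Column 2: 0.287×0 + x×2.81 + (z_c − 0.287 − 0 − x)×3.32
The z_c×3.32 term appears on both sides and cancels. Collect the known terms of each column as K = Σ(ρt)_known − 3.32 × (depth of known layers): K_1 = 63.2741 − 3.32×22.31 = −10.7951; K_2 = 0 − 3.32×(0.287 + 0) = −0.95284.
Balance: K_1 = K_2 − x×(3.32 − 2.81), so x = (K_2 − K_1)/(3.32 − 2.81) = 9.84226/0.51 = 19.3 km.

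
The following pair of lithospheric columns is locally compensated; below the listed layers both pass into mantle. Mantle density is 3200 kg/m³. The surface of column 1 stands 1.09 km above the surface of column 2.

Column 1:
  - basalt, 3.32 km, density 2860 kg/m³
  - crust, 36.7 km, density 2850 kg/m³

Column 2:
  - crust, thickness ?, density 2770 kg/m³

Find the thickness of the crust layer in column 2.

24.4 km

Take the compensation level at the base of the deeper column (depth z_c below the surface of column 1) and equate Σ ρ_i t_i down to z_c; mantle fills any gap and the z_c terms cancel.
Column 1: 3.32×2860 + 36.7×2850 + (z_c − 40.02)×3200
Column 2: 1.09×0 + x×2770 + (z_c − 1.09 − 0 − x)×3200
The z_c×3200 term appears on both sides and cancels. Collect the known terms of each column as K = Σ(ρt)_known − 3200 × (depth of known layers): K_1 = 114090.2 − 3200×40.02 = −13973.8; K_2 = 0 − 3200×(1.09 + 0) = −3488.
Balance: K_1 = K_2 − x×(3200 − 2770), so x = (K_2 − K_1)/(3200 − 2770) = 10485.8/430 = 24.4 km.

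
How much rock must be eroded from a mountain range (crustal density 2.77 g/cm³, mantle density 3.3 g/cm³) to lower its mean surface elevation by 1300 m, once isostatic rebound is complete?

Net drop Δ = e − u = e − e ρ_c/ρ_m = e (ρ_m − ρ_c)/ρ_m.
e = Δ ρ_m/(ρ_m − ρ_c) = 1300 m × 3.3/0.53 = 8090 m.

8090 m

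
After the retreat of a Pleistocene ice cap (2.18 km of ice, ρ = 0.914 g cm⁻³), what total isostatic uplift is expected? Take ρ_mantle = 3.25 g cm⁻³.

0.613 km

Removing the load lets mantle flow back in; uplift u satisfies ρ_ice t = ρ_m u.
u = t ρ_ice/ρ_m = 2.18 km × 0.914/3.25 = 0.613 km.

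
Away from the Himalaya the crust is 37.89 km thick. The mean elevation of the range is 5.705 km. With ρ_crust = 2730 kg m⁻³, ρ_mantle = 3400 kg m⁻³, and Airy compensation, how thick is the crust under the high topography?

66.8 km

Root depth r = h ρ_c / (ρ_m − ρ_c) = 5.705 km × 2730 / 670 = 23.25 km.
Total thickness = T + h + r = 37.89 km + 5.705 km + 23.25 km = 66.8 km.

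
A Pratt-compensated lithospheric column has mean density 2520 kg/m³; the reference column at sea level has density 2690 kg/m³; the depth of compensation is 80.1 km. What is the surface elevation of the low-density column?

ρ_ref D = ρ (D + h) → h = D (ρ_ref − ρ)/ρ.
h = 80.1 km × (2690 − 2520)/2520 = 5.4 km.

5.4 km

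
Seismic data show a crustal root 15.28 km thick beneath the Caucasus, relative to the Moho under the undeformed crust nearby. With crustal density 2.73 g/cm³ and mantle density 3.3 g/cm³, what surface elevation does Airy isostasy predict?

3.19 km

Balancing pressure at the compensation depth: ρ_c h = (ρ_m − ρ_c) r.
h = r (ρ_m − ρ_c) / ρ_c = 15.28 km × (3.3 − 2.73) / 2.73 = 3.19 km.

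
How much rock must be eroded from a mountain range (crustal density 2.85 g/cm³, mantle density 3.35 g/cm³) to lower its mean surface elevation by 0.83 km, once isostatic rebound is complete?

5.56 km

Net drop Δ = e − u = e − e ρ_c/ρ_m = e (ρ_m − ρ_c)/ρ_m.
e = Δ ρ_m/(ρ_m − ρ_c) = 0.83 km × 3.35/0.5 = 5.56 km.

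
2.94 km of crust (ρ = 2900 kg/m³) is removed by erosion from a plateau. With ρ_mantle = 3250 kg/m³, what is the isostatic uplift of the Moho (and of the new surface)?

2.62 km

Unloading: uplift u = e ρ_c/ρ_m = 2.94 km × 2900/3250 = 2.62 km.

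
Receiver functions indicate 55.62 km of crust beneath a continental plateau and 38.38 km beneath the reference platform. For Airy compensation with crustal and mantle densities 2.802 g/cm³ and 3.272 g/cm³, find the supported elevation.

Excess crust Δ = 55.62 km − 38.38 km = 17.24 km, split between elevation h and root r with h + r = Δ.
Airy balance ρ_c h = (ρ_m − ρ_c) r gives r = h ρ_c/(ρ_m − ρ_c), so h (1 + ρ_c/(ρ_m − ρ_c)) = Δ, i.e. h = Δ (ρ_m − ρ_c)/ρ_m.
h = 17.24 km × 0.47/3.272 = 2.48 km.

2.48 km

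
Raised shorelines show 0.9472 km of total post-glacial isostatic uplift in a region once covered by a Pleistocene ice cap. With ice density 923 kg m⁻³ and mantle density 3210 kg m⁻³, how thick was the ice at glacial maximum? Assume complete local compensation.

3.29 km

u = t ρ_ice/ρ_m → t = u ρ_m/ρ_ice = 0.9472 km × 3210/923 = 3.29 km.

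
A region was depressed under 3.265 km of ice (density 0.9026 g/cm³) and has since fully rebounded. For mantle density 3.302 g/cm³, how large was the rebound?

0.892 km

Removing the load lets mantle flow back in; uplift u satisfies ρ_ice t = ρ_m u.
u = t ρ_ice/ρ_m = 3.265 km × 0.9026/3.302 = 0.892 km.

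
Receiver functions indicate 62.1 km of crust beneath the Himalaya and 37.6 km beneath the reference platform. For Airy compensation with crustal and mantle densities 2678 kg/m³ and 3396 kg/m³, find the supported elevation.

5.18 km

Excess crust Δ = 62.1 km − 37.6 km = 24.5 km, split between elevation h and root r with h + r = Δ.
Airy balance ρ_c h = (ρ_m − ρ_c) r gives r = h ρ_c/(ρ_m − ρ_c), so h (1 + ρ_c/(ρ_m − ρ_c)) = Δ, i.e. h = Δ (ρ_m − ρ_c)/ρ_m.
h = 24.5 km × 718/3396 = 5.18 km.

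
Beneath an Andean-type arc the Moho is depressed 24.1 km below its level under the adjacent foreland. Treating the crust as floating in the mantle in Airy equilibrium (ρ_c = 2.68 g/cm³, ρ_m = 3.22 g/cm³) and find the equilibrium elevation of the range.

By Archimedes' principle applied to the lithosphere: ρ_c h = (ρ_m − ρ_c) r.
h = r (ρ_m − ρ_c) / ρ_c = 24.1 km × (3.22 − 2.68) / 2.68 = 4.86 km.

4.86 km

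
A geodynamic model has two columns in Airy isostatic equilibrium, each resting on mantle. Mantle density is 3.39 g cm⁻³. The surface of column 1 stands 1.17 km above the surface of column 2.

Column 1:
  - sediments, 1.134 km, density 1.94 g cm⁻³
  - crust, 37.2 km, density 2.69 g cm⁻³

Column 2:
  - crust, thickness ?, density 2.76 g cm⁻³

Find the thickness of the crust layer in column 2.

Take the compensation level at the base of the deeper column (depth z_c below the surface of column 1) and equate Σ ρ_i t_i down to z_c; mantle fills any gap and the z_c terms cancel.
Column 1: 1.134×1.94 + 37.2×2.69 + (z_c − 38.334)×3.39
Column 2: 1.17×0 + x×2.76 + (z_c − 1.17 − 0 − x)×3.39
The z_c×3.39 term appears on both sides and cancels. Collect the known terms of each column as K = Σ(ρt)_known − 3.39 × (depth of known layers): K_1 = 102.26796 − 3.39×38.334 = −27.6843; K_2 = 0 − 3.39×(1.17 + 0) = −3.9663.
Balance: K_1 = K_2 − x×(3.39 − 2.76), so x = (K_2 − K_1)/(3.39 − 2.76) = 23.718/0.63 = 37.6 km.

37.6 km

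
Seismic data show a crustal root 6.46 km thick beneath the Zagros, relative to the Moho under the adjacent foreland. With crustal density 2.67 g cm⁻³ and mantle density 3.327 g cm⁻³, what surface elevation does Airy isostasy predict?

1.59 km

Equating mass per unit area of the two columns: ρ_c h = (ρ_m − ρ_c) r.
h = r (ρ_m − ρ_c) / ρ_c = 6.46 km × (3.327 − 2.67) / 2.67 = 1.59 km.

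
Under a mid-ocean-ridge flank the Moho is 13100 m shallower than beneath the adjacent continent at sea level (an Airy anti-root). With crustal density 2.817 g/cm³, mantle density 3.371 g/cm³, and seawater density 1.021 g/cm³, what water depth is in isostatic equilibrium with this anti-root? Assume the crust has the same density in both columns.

4040 m

Replacing a thickness d of crust by seawater at the top must be balanced by replacing crust with mantle at the base: d (ρ_c − ρ_w) = a (ρ_m − ρ_c).
d = a (ρ_m − ρ_c)/(ρ_c − ρ_w) = 13100 m × 0.554/1.796 = 4040 m.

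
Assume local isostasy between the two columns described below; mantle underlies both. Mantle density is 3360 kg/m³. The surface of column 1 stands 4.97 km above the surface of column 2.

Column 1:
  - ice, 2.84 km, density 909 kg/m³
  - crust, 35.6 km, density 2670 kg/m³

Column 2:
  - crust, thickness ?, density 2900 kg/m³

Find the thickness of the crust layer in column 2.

32.2 km

Take the compensation level at the base of the deeper column (depth z_c below the surface of column 1) and equate Σ ρ_i t_i down to z_c; mantle fills any gap and the z_c terms cancel.
Column 1: 2.84×909 + 35.6×2670 + (z_c − 38.44)×3360
Column 2: 4.97×0 + x×2900 + (z_c − 4.97 − 0 − x)×3360
The z_c×3360 term appears on both sides and cancels. Collect the known terms of each column as K = Σ(ρt)_known − 3360 × (depth of known layers): K_1 = 97633.56 − 3360×38.44 = −31524.84; K_2 = 0 − 3360×(4.97 + 0) = −16699.2.
Balance: K_1 = K_2 − x×(3360 − 2900), so x = (K_2 − K_1)/(3360 − 2900) = 14825.6/460 = 32.2 km.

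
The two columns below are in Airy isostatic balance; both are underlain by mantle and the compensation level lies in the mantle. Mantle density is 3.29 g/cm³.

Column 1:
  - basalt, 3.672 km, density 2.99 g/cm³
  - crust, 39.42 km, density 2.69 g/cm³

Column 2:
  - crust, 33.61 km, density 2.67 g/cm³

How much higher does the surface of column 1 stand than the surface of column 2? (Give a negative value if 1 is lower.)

1.19 km

For any compensation level in the mantle, the mantle terms cancel and isostasy reduces to e = (Σt_1 − Σt_2) − (Σ(ρt)_1 − Σ(ρt)_2) / ρ_m.
Σt_1 = 43.092 km; Σt_2 = 33.61 km; Σ(ρt)_1 = 117.01908; Σ(ρt)_2 = 89.7387 (in km·g/cm³).
e = (43.092 − 33.61) − (117.01908 − 89.7387) / 3.29 = 1.19 km.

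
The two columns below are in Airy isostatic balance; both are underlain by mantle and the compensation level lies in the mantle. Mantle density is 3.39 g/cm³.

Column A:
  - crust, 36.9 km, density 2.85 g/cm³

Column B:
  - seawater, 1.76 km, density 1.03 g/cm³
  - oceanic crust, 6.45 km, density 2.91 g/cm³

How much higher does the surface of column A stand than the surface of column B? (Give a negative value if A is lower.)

3.74 km

For any compensation level in the mantle, the mantle terms cancel and isostasy reduces to e = (Σt_A − Σt_B) − (Σ(ρt)_A − Σ(ρt)_B) / ρ_m.
Σt_A = 36.9 km; Σt_B = 8.21 km; Σ(ρt)_A = 105.165; Σ(ρt)_B = 20.5823 (in km·g/cm³).
e = (36.9 − 8.21) − (105.165 − 20.5823) / 3.39 = 3.74 km.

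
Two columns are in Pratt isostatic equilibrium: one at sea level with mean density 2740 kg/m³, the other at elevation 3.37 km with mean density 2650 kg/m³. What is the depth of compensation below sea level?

99.2 km

ρ_ref D = ρ (D + h) → D (ρ_ref − ρ) = ρ h.
D = ρ h/(ρ_ref − ρ) = 2650 × 3.37 km/(2740 − 2650) = 99.2 km.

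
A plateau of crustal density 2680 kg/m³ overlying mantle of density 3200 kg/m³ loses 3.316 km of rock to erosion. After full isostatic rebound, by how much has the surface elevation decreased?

0.539 km

Rebound u = e ρ_c/ρ_m = 3.316 km × 2680/3200 = 2.777 km.
Net surface drop = e − u = 3.316 km − 2.777 km = e (ρ_m − ρ_c)/ρ_m = 0.539 km.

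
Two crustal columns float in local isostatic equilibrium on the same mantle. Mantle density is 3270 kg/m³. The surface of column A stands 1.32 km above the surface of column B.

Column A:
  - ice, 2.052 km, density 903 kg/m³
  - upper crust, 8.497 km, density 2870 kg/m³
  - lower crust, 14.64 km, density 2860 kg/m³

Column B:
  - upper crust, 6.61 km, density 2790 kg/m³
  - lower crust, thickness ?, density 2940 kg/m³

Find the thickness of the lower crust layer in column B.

20.5 km

Take the compensation level at the base of the deeper column (depth z_c below the surface of column A) and equate Σ ρ_i t_i down to z_c; mantle fills any gap and the z_c terms cancel.
Column A: 2.052×903 + 8.497×2870 + 14.64×2860 + (z_c − 25.189)×3270
Column B: 1.32×0 + 6.61×2790 + x×2940 + (z_c − 1.32 − 6.61 − x)×3270
The z_c×3270 term appears on both sides and cancels. Collect the known terms of each column as K = Σ(ρt)_known − 3270 × (depth of known layers): K_A = 68109.746 − 3270×25.189 = −14258.284; K_B = 18441.9 − 3270×(1.32 + 6.61) = −7489.2.
Balance: K_A = K_B − x×(3270 − 2940), so x = (K_B − K_A)/(3270 − 2940) = 6769.08/330 = 20.5 km.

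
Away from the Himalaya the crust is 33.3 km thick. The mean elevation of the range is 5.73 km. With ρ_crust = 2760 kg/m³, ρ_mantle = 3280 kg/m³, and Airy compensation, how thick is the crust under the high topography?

69.4 km

Root depth r = h ρ_c / (ρ_m − ρ_c) = 5.73 km × 2760 / 520 = 30.41 km.
Total thickness = T + h + r = 33.3 km + 5.73 km + 30.41 km = 69.4 km.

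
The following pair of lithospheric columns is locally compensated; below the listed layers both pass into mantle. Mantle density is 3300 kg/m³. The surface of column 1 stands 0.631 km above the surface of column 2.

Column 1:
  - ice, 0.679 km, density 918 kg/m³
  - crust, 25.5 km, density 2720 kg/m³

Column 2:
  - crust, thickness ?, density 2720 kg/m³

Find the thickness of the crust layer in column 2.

24.7 km

Take the compensation level at the base of the deeper column (depth z_c below the surface of column 1) and equate Σ ρ_i t_i down to z_c; mantle fills any gap and the z_c terms cancel.
Column 1: 0.679×918 + 25.5×2720 + (z_c − 26.179)×3300
Column 2: 0.631×0 + x×2720 + (z_c − 0.631 − 0 − x)×3300
The z_c×3300 term appears on both sides and cancels. Collect the known terms of each column as K = Σ(ρt)_known − 3300 × (depth of known layers): K_1 = 69983.322 − 3300×26.179 = −16407.378; K_2 = 0 − 3300×(0.631 + 0) = −2082.3.
Balance: K_1 = K_2 − x×(3300 − 2720), so x = (K_2 − K_1)/(3300 − 2720) = 14325.1/580 = 24.7 km.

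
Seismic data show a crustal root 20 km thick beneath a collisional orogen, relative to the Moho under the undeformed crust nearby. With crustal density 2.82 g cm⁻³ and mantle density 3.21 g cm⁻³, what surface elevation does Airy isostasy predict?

2.77 km

By Archimedes' principle applied to the lithosphere: ρ_c h = (ρ_m − ρ_c) r.
h = r (ρ_m − ρ_c) / ρ_c = 20 km × (3.21 − 2.82) / 2.82 = 2.77 km.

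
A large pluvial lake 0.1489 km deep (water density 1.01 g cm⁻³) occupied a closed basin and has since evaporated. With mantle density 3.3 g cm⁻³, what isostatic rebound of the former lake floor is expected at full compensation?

0.0456 km

u = d ρ_w/ρ_m = 0.1489 km × 1.01/3.3 = 0.0456 km.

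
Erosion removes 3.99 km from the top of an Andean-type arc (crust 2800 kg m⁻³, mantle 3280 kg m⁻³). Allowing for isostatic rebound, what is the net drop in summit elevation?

Rebound u = e ρ_c/ρ_m = 3.99 km × 2800/3280 = 3.406 km.
Net surface drop = e − u = 3.99 km − 3.406 km = e (ρ_m − ρ_c)/ρ_m = 0.584 km.

0.584 km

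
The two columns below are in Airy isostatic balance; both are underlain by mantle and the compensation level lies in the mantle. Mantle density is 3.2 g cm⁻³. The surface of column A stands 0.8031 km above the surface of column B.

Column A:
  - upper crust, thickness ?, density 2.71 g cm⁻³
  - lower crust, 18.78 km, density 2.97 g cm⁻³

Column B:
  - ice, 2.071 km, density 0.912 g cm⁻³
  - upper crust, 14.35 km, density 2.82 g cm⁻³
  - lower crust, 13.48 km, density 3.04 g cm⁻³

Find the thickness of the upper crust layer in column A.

21.6 km

Take the compensation level at the base of the deeper column (depth z_c below the surface of column A) and equate Σ ρ_i t_i down to z_c; mantle fills any gap and the z_c terms cancel.
Column A: x×2.71 + 18.78×2.97 + (z_c − 18.78 − x)×3.2
Column B: 0.8031×0 + 2.071×0.912 + 14.35×2.82 + 13.48×3.04 + (z_c − 0.8031 − 29.901)×3.2
The z_c×3.2 term appears on both sides and cancels. Collect the known terms of each column as K = Σ(ρt)_known − 3.2 × (depth of known layers): K_A = 55.7766 − 3.2×18.78 = −4.3194; K_B = 83.334952 − 3.2×(0.8031 + 29.901) = −14.918168.
Balance: K_A − x×(3.2 − 2.71) = K_B, so x = (K_A − K_B)/(3.2 − 2.71) = 10.5988/0.49 = 21.6 km.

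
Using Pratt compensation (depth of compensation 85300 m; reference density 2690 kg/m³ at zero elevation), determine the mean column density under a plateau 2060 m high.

Pratt balance: ρ_ref D = ρ (D + h).
ρ = ρ_ref D/(D + h) = 2690 × 85300 m/(85300 m + 2060 m) = 2630 kg/m³.

2630 kg/m³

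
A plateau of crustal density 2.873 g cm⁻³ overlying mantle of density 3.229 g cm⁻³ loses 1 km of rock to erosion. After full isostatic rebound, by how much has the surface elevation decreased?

Rebound u = e ρ_c/ρ_m = 1 km × 2.873/3.229 = 0.8897 km.
Net surface drop = e − u = 1 km − 0.8897 km = e (ρ_m − ρ_c)/ρ_m = 0.11 km.

0.11 km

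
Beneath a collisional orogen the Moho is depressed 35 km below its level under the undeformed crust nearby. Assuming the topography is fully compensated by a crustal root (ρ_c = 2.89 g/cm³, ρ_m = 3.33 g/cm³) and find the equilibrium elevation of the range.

5.33 km

Isostatic balance requires: ρ_c h = (ρ_m − ρ_c) r.
h = r (ρ_m − ρ_c) / ρ_c = 35 km × (3.33 − 2.89) / 2.89 = 5.33 km.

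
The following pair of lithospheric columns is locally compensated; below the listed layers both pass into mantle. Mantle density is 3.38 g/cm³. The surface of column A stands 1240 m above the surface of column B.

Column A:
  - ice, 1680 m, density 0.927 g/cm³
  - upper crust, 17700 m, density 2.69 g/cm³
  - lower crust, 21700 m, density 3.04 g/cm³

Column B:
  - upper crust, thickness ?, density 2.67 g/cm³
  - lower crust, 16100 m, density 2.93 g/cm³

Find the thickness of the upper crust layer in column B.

Take the compensation level at the base of the deeper column (depth z_c below the surface of column A) and equate Σ ρ_i t_i down to z_c; mantle fills any gap and the z_c terms cancel.
Column A: 1680×0.927 + 17700×2.69 + 21700×3.04 + (z_c − 41080)×3.38
Column B: 1240×0 + x×2.67 + 16100×2.93 + (z_c − 1240 − 16100 − x)×3.38
The z_c×3.38 term appears on both sides and cancels. Collect the known terms of each column as K = Σ(ρt)_known − 3.38 × (depth of known layers): K_A = 115138.36 − 3.38×41080 = −23712.04; K_B = 47173 − 3.38×(1240 + 16100) = −11436.2.
Balance: K_A = K_B − x×(3.38 − 2.67), so x = (K_B − K_A)/(3.38 − 2.67) = 12275.8/0.71 = 17300 m.

17300 m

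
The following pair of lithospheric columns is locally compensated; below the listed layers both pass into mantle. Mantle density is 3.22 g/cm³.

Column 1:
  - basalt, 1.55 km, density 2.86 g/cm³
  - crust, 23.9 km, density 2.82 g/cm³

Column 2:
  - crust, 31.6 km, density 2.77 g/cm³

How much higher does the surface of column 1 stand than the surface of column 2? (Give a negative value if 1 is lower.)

−1.27 km

For any compensation level in the mantle, the mantle terms cancel and isostasy reduces to e = (Σt_1 − Σt_2) − (Σ(ρt)_1 − Σ(ρt)_2) / ρ_m.
Σt_1 = 25.45 km; Σt_2 = 31.6 km; Σ(ρt)_1 = 71.831; Σ(ρt)_2 = 87.532 (in km·g/cm³).
e = (25.45 − 31.6) − (71.831 − 87.532) / 3.22 = −1.27 km.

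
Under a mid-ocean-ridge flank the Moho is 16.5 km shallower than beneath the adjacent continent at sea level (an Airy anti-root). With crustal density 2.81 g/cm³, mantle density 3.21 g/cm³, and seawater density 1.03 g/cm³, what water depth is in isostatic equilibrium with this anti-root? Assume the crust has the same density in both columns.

Replacing a thickness d of crust by seawater at the top must be balanced by replacing crust with mantle at the base: d (ρ_c − ρ_w) = a (ρ_m − ρ_c).
d = a (ρ_m − ρ_c)/(ρ_c − ρ_w) = 16.5 km × 0.4/1.78 = 3.71 km.

3.71 km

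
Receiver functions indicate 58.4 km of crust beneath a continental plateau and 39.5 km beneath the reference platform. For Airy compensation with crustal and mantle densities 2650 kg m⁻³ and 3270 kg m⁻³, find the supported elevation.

Excess crust Δ = 58.4 km − 39.5 km = 18.9 km, split between elevation h and root r with h + r = Δ.
Airy balance ρ_c h = (ρ_m − ρ_c) r gives r = h ρ_c/(ρ_m − ρ_c), so h (1 + ρ_c/(ρ_m − ρ_c)) = Δ, i.e. h = Δ (ρ_m − ρ_c)/ρ_m.
h = 18.9 km × 620/3270 = 3.58 km.

3.58 km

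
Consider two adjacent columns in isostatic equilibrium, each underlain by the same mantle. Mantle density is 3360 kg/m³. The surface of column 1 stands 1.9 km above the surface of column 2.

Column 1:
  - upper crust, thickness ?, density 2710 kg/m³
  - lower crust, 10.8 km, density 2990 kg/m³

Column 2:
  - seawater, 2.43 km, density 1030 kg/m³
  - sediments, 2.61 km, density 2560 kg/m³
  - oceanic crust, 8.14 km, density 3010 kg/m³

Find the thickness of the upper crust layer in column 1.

20 km

Take the compensation level at the base of the deeper column (depth z_c below the surface of column 1) and equate Σ ρ_i t_i down to z_c; mantle fills any gap and the z_c terms cancel.
Column 1: x×2710 + 10.8×2990 + (z_c − 10.8 − x)×3360
Column 2: 1.9×0 + 2.43×1030 + 2.61×2560 + 8.14×3010 + (z_c − 1.9 − 13.18)×3360
The z_c×3360 term appears on both sides and cancels. Collect the known terms of each column as K = Σ(ρt)_known − 3360 × (depth of known layers): K_1 = 32292 − 3360×10.8 = −3996; K_2 = 33685.9 − 3360×(1.9 + 13.18) = −16982.9.
Balance: K_1 − x×(3360 − 2710) = K_2, so x = (K_1 − K_2)/(3360 − 2710) = 12986.9/650 = 20 km.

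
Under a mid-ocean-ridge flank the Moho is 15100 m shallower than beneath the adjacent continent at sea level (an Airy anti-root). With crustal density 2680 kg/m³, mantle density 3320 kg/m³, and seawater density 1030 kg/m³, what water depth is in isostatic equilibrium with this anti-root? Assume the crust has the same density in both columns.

Replacing a thickness d of crust by seawater at the top must be balanced by replacing crust with mantle at the base: d (ρ_c − ρ_w) = a (ρ_m − ρ_c).
d = a (ρ_m − ρ_c)/(ρ_c − ρ_w) = 15100 m × 640/1650 = 5860 m.

5860 m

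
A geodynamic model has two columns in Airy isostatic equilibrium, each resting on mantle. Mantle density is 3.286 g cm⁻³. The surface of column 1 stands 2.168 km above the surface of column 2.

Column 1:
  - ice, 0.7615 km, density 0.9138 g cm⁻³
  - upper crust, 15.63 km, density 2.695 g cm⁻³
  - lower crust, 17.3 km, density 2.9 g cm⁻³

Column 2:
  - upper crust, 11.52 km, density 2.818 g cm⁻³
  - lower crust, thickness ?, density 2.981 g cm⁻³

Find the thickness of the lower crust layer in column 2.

Take the compensation level at the base of the deeper column (depth z_c below the surface of column 1) and equate Σ ρ_i t_i down to z_c; mantle fills any gap and the z_c terms cancel.
Column 1: 0.7615×0.9138 + 15.63×2.695 + 17.3×2.9 + (z_c − 33.6915)×3.286
Column 2: 2.168×0 + 11.52×2.818 + x×2.981 + (z_c − 2.168 − 11.52 − x)×3.286
The z_c×3.286 term appears on both sides and cancels. Collect the known terms of each column as K = Σ(ρt)_known − 3.286 × (depth of known layers): K_1 = 92.9887087 − 3.286×33.6915 = −17.7215603; K_2 = 32.46336 − 3.286×(2.168 + 11.52) = −12.515408.
Balance: K_1 = K_2 − x×(3.286 − 2.981), so x = (K_2 − K_1)/(3.286 − 2.981) = 5.20615/0.305 = 17.1 km.

17.1 km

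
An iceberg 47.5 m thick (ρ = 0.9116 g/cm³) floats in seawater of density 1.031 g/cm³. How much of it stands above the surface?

5.5 m

Floating equilibrium: submerged depth d = t ρ_obj/ρ_fluid = 47.5 m × 0.9116/1.031 = 42 m.
Freeboard = t − d = 47.5 m − 42 m = 5.5 m.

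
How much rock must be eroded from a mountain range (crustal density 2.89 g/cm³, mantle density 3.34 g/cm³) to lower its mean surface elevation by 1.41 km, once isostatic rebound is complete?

10.5 km

Net drop Δ = e − u = e − e ρ_c/ρ_m = e (ρ_m − ρ_c)/ρ_m.
e = Δ ρ_m/(ρ_m − ρ_c) = 1.41 km × 3.34/0.45 = 10.5 km.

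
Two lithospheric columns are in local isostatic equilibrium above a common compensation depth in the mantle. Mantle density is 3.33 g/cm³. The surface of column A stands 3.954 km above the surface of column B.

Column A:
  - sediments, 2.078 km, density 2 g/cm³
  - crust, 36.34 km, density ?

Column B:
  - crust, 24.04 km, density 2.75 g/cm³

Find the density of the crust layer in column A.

Take the compensation level at the base of the deeper column (depth z_c below the surface of column A) and equate Σ ρ_i t_i down to z_c; mantle fills any gap and the z_c terms cancel.
Column A: 2.078×2 + 36.34×ρ + (z_c − 38.418)×3.33
Column B: 3.954×0 + 24.04×2.75 + (z_c − 3.954 − 24.04)×3.33
The z_c×3.33 term appears on both sides and cancels. Collect the known terms of each column as K = Σ(ρt)_known − 3.33 × (depth of known layers): K_A = 4.156 − 3.33×38.418 = −123.77594; K_B = 66.11 − 3.33×(3.954 + 24.04) = −27.11002.
Balance: K_A + 36.34×ρ = K_B, so ρ = (K_B − K_A)/36.34 = 96.6659/36.34 = 2.66 g/cm³.

2.66 g/cm³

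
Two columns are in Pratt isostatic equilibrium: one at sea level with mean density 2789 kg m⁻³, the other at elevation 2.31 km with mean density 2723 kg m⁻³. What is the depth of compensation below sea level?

95.3 km

ρ_ref D = ρ (D + h) → D (ρ_ref − ρ) = ρ h.
D = ρ h/(ρ_ref − ρ) = 2723 × 2.31 km/(2789 − 2723) = 95.3 km.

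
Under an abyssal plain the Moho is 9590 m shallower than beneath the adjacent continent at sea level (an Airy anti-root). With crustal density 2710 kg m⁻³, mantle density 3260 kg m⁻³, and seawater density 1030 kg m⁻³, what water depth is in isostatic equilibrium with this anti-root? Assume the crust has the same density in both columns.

3140 m

Replacing a thickness d of crust by seawater at the top must be balanced by replacing crust with mantle at the base: d (ρ_c − ρ_w) = a (ρ_m − ρ_c).
d = a (ρ_m − ρ_c)/(ρ_c − ρ_w) = 9590 m × 550/1680 = 3140 m.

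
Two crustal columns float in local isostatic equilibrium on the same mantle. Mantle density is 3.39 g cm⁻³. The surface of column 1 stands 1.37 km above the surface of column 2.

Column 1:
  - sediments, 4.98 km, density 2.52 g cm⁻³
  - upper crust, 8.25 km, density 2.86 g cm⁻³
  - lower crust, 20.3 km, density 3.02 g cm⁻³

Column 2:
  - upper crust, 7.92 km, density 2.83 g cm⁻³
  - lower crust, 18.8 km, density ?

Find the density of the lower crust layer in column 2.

3.01 g cm⁻³

Take the compensation level at the base of the deeper column (depth z_c below the surface of column 1) and equate Σ ρ_i t_i down to z_c; mantle fills any gap and the z_c terms cancel.
Column 1: 4.98×2.52 + 8.25×2.86 + 20.3×3.02 + (z_c − 33.53)×3.39
Column 2: 1.37×0 + 7.92×2.83 + 18.8×ρ + (z_c − 1.37 − 26.72)×3.39
The z_c×3.39 term appears on both sides and cancels. Collect the known terms of each column as K = Σ(ρt)_known − 3.39 × (depth of known layers): K_1 = 97.4506 − 3.39×33.53 = −16.2161; K_2 = 22.4136 − 3.39×(1.37 + 26.72) = −72.8115.
Balance: K_1 = K_2 + 18.8×ρ, so ρ = (K_1 − K_2)/18.8 = 56.5954/18.8 = 3.01 g cm⁻³.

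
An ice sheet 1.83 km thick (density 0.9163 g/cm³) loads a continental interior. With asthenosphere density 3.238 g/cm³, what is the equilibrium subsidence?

In Airy isostatic equilibrium: the ice load ρ_ice t is balanced by mantle displaced below, ρ_m s.
s = t ρ_ice / ρ_m = 1.83 km × 0.9163/3.238 = 0.518 km.

0.518 km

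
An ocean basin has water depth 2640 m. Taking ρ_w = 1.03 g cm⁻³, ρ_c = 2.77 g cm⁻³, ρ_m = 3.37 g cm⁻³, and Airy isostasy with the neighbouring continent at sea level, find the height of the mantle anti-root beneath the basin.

For local isostatic compensation: replacing crust with seawater at the top is compensated by replacing crust with mantle at the base: d (ρ_c − ρ_w) = a (ρ_m − ρ_c).
a = d (ρ_c − ρ_w)/(ρ_m − ρ_c) = 2640 m × 1.74/0.6 = 7660 m.

7660 m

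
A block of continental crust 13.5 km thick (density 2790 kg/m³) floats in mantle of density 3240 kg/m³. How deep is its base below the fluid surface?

Draft d = t ρ_obj/ρ_fluid = 13.5 km × 2790/3240 = 11.6 km.

11.6 km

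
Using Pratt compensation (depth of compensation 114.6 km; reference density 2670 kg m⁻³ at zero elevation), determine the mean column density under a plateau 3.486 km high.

2590 kg m⁻³

Pratt balance: ρ_ref D = ρ (D + h).
ρ = ρ_ref D/(D + h) = 2670 × 114.6 km/(114.6 km + 3.486 km) = 2590 kg m⁻³.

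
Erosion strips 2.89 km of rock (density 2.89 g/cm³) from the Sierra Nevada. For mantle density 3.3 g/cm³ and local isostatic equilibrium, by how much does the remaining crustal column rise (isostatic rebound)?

Unloading: uplift u = e ρ_c/ρ_m = 2.89 km × 2.89/3.3 = 2.53 km.

2.53 km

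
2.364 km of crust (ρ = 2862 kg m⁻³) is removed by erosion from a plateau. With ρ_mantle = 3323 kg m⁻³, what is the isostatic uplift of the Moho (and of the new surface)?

Unloading: uplift u = e ρ_c/ρ_m = 2.364 km × 2862/3323 = 2.04 km.

2.04 km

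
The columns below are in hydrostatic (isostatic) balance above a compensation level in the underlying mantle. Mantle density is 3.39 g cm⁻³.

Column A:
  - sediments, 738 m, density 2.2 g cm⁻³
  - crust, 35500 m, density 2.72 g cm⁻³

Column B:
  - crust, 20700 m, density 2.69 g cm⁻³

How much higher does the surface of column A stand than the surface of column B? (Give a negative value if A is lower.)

For any compensation level in the mantle, the mantle terms cancel and isostasy reduces to e = (Σt_A − Σt_B) − (Σ(ρt)_A − Σ(ρt)_B) / ρ_m.
Σt_A = 36238 m; Σt_B = 20700 m; Σ(ρt)_A = 98183.6; Σ(ρt)_B = 55683 (in m·g cm⁻³).
e = (36238 − 20700) − (98183.6 − 55683) / 3.39 = 3000 m.

3000 m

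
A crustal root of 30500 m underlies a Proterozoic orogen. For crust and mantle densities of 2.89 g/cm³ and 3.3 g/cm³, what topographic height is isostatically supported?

4330 m

Balancing pressure at the compensation depth: ρ_c h = (ρ_m − ρ_c) r.
h = r (ρ_m − ρ_c) / ρ_c = 30500 m × (3.3 − 2.89) / 2.89 = 4330 m.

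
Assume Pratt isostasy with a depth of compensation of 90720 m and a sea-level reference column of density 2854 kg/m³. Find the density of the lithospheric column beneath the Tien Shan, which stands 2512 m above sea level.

2780 kg/m³

Pratt balance: ρ_ref D = ρ (D + h).
ρ = ρ_ref D/(D + h) = 2854 × 90720 m/(90720 m + 2512 m) = 2780 kg/m³.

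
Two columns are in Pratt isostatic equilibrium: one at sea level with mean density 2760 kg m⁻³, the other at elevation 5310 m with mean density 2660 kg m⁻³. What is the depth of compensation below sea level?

ρ_ref D = ρ (D + h) → D (ρ_ref − ρ) = ρ h.
D = ρ h/(ρ_ref − ρ) = 2660 × 5310 m/(2760 − 2660) = 141000 m.

141000 m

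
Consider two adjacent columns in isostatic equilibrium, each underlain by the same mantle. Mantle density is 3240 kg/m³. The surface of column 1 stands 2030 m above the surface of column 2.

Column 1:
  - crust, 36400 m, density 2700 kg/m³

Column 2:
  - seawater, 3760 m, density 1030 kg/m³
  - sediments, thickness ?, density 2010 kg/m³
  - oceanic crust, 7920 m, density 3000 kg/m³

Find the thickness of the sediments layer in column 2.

2330 m

Take the compensation level at the base of the deeper column (depth z_c below the surface of column 1) and equate Σ ρ_i t_i down to z_c; mantle fills any gap and the z_c terms cancel.
Column 1: 36400×2700 + (z_c − 36400)×3240
Column 2: 2030×0 + 3760×1030 + x×2010 + 7920×3000 + (z_c − 2030 − 11680 − x)×3240
The z_c×3240 term appears on both sides and cancels. Collect the known terms of each column as K = Σ(ρt)_known − 3240 × (depth of known layers): K_1 = 98280000 − 3240×36400 = −19656000; K_2 = 27632800 − 3240×(2030 + 11680) = −16787600.
Balance: K_1 = K_2 − x×(3240 − 2010), so x = (K_2 − K_1)/(3240 − 2010) = 2868400/1230 = 2330 m.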